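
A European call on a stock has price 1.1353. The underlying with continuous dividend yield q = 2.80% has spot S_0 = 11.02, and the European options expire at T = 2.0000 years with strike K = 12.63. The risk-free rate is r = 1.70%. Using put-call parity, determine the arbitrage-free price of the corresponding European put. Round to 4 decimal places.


Answer: Put price = 2.9233

Derivation:
Put-call parity: C - P = S_0 * exp(-qT) - K * exp(-rT).
S_0 * exp(-qT) = 11.0200 * 0.94553914 = 10.41984128
K * exp(-rT) = 12.6300 * 0.96657150 = 12.20779810
P = C - S*exp(-qT) + K*exp(-rT)
P = 1.1353 - 10.41984128 + 12.20779810 = 2.9233


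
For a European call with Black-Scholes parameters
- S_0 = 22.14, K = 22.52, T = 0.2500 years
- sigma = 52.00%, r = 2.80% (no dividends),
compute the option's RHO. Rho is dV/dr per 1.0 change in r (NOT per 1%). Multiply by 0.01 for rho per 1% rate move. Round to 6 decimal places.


d1 = 0.0914697077; d2 = -0.1685302923
phi(d1) = 0.3972768497; exp(-qT) = 1.0000000000; exp(-rT) = 0.9930244429
N(d2) = 0.4330830573
Rho = K*T*exp(-rT)*N(d2) = 22.5200 * 0.2500 * 0.9930244429 * 0.4330830573 = 2.421249

Answer: Rho = 2.421249


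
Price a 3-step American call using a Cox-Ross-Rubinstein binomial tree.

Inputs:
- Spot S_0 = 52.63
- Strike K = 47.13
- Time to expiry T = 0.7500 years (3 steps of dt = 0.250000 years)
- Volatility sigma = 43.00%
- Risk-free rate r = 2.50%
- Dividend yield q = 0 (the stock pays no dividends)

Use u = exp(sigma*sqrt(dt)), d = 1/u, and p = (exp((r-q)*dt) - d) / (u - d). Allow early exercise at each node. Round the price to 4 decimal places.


dt = T/N = 0.250000
u = exp(sigma*sqrt(dt)) = 1.239862; d = 1/u = 0.806541
p = (exp((r-q)*dt) - d) / (u - d) = 0.460925
Discount per step: exp(-r*dt) = 0.993769
Stock lattice S(k, i) with i counting down-moves:
  k=0: S(0,0) = 52.6300
  k=1: S(1,0) = 65.2539; S(1,1) = 42.4483
  k=2: S(2,0) = 80.9059; S(2,1) = 52.6300; S(2,2) = 34.2363
  k=3: S(3,0) = 100.3121; S(3,1) = 65.2539; S(3,2) = 42.4483; S(3,3) = 27.6130
Terminal payoffs V(N, i) = max(S_T - K, 0):
  V(3,0) = 53.182097; V(3,1) = 18.123932; V(3,2) = 0.000000; V(3,3) = 0.000000
Backward induction: V(k, i) = exp(-r*dt) * [p * V(k+1, i) + (1-p) * V(k+1, i+1)]; then take max(V_cont, immediate exercise) for American.
  V(2,0) = exp(-r*dt) * [p*53.182097 + (1-p)*18.123932] = 34.069507; exercise = 33.775863; V(2,0) = max -> 34.069507
  V(2,1) = exp(-r*dt) * [p*18.123932 + (1-p)*0.000000] = 8.301721; exercise = 5.500000; V(2,1) = max -> 8.301721
  V(2,2) = exp(-r*dt) * [p*0.000000 + (1-p)*0.000000] = 0.000000; exercise = 0.000000; V(2,2) = max -> 0.000000
  V(1,0) = exp(-r*dt) * [p*34.069507 + (1-p)*8.301721] = 20.053008; exercise = 18.123932; V(1,0) = max -> 20.053008
  V(1,1) = exp(-r*dt) * [p*8.301721 + (1-p)*0.000000] = 3.802628; exercise = 0.000000; V(1,1) = max -> 3.802628
  V(0,0) = exp(-r*dt) * [p*20.053008 + (1-p)*3.802628] = 11.222471; exercise = 5.500000; V(0,0) = max -> 11.222471

Answer: Price = V(0,0) = 11.2225


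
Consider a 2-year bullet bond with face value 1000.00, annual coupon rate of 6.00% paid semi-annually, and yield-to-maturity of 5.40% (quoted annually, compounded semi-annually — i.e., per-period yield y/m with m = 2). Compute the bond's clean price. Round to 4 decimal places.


Answer: Price = 1011.2318

Derivation:
Coupon per period c = face * coupon_rate / m = 30.000000
Periods per year m = 2; per-period yield y/m = 0.027000
Number of cashflows N = 4
Cashflows (t years, CF_t, discount factor 1/(1+y/m)^(m*t), PV):
  t = 0.5000: CF_t = 30.000000, DF = 0.973710, PV = 29.211295
  t = 1.0000: CF_t = 30.000000, DF = 0.948111, PV = 28.443325
  t = 1.5000: CF_t = 30.000000, DF = 0.923185, PV = 27.695546
  t = 2.0000: CF_t = 1030.000000, DF = 0.898914, PV = 925.881593
Price P = sum_t PV_t = 1011.231759


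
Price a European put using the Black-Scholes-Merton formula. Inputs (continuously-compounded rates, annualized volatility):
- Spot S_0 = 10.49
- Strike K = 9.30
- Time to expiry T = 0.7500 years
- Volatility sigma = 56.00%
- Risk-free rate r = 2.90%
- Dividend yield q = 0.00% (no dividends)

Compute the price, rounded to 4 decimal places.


Answer: Price = 1.2600

Derivation:
d1 = (ln(S/K) + (r - q + 0.5*sigma^2) * T) / (sigma * sqrt(T)) = 0.53561201
d2 = d1 - sigma * sqrt(T) = 0.05063779
exp(-rT) = 0.97848483; exp(-qT) = 1.00000000
P = K * exp(-rT) * N(-d2) - S_0 * exp(-qT) * N(-d1)
N(-d1) = 0.29611336; N(-d2) = 0.47980708
P = 9.3000 * 0.97848483 * 0.47980708 - 10.4900 * 1.00000000 * 0.29611336 = 1.2600


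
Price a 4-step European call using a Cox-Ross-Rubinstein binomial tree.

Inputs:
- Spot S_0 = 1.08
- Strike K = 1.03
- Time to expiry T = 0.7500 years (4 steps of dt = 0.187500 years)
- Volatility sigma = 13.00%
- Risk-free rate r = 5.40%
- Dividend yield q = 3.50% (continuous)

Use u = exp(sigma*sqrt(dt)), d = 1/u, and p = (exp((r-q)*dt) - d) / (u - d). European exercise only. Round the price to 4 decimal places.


Answer: Price = V(0,0) = 0.0861

Derivation:
dt = T/N = 0.187500
u = exp(sigma*sqrt(dt)) = 1.057906; d = 1/u = 0.945263
p = (exp((r-q)*dt) - d) / (u - d) = 0.517614
Discount per step: exp(-r*dt) = 0.989926
Stock lattice S(k, i) with i counting down-moves:
  k=0: S(0,0) = 1.0800
  k=1: S(1,0) = 1.1425; S(1,1) = 1.0209
  k=2: S(2,0) = 1.2087; S(2,1) = 1.0800; S(2,2) = 0.9650
  k=3: S(3,0) = 1.2787; S(3,1) = 1.1425; S(3,2) = 1.0209; S(3,3) = 0.9122
  k=4: S(4,0) = 1.3527; S(4,1) = 1.2087; S(4,2) = 1.0800; S(4,3) = 0.9650; S(4,4) = 0.8623
Terminal payoffs V(N, i) = max(S_T - K, 0):
  V(4,0) = 0.322734; V(4,1) = 0.178699; V(4,2) = 0.050000; V(4,3) = 0.000000; V(4,4) = 0.000000
Backward induction: V(k, i) = exp(-r*dt) * [p * V(k+1, i) + (1-p) * V(k+1, i+1)].
  V(3,0) = exp(-r*dt) * [p*0.322734 + (1-p)*0.178699] = 0.250702
  V(3,1) = exp(-r*dt) * [p*0.178699 + (1-p)*0.050000] = 0.115441
  V(3,2) = exp(-r*dt) * [p*0.050000 + (1-p)*0.000000] = 0.025620
  V(3,3) = exp(-r*dt) * [p*0.000000 + (1-p)*0.000000] = 0.000000
  V(2,0) = exp(-r*dt) * [p*0.250702 + (1-p)*0.115441] = 0.183586
  V(2,1) = exp(-r*dt) * [p*0.115441 + (1-p)*0.025620] = 0.071386
  V(2,2) = exp(-r*dt) * [p*0.025620 + (1-p)*0.000000] = 0.013128
  V(1,0) = exp(-r*dt) * [p*0.183586 + (1-p)*0.071386] = 0.128158
  V(1,1) = exp(-r*dt) * [p*0.071386 + (1-p)*0.013128] = 0.042847
  V(0,0) = exp(-r*dt) * [p*0.128158 + (1-p)*0.042847] = 0.086129


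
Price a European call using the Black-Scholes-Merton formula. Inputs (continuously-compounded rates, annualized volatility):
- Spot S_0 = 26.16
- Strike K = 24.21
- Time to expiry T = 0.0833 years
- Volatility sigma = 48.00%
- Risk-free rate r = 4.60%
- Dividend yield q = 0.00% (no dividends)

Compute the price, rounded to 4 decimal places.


Answer: Price = 2.6414

Derivation:
d1 = (ln(S/K) + (r - q + 0.5*sigma^2) * T) / (sigma * sqrt(T)) = 0.65610012
d2 = d1 - sigma * sqrt(T) = 0.51756377
exp(-rT) = 0.99617553; exp(-qT) = 1.00000000
C = S_0 * exp(-qT) * N(d1) - K * exp(-rT) * N(d2)
N(d1) = 0.74412015; N(d2) = 0.69761867
C = 26.1600 * 1.00000000 * 0.74412015 - 24.2100 * 0.99617553 * 0.69761867 = 2.6414


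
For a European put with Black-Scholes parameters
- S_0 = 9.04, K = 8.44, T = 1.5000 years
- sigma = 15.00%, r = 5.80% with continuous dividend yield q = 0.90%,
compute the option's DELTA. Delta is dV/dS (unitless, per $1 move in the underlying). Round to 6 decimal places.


Answer: Delta = -0.190716

Derivation:
d1 = 0.8657686974; d2 = 0.6820569667
phi(d1) = 0.2742497060; exp(-qT) = 0.9865907163; exp(-rT) = 0.9166770956
N(-d1) = 0.1933085092
Delta = -exp(-qT) * N(-d1) = -0.9865907163 * 0.1933085092 = -0.190716


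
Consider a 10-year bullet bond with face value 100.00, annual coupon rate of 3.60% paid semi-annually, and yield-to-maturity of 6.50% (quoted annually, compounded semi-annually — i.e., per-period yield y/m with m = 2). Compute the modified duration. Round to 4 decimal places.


Answer: Modified duration = 7.9900

Derivation:
Coupon per period c = face * coupon_rate / m = 1.800000
Periods per year m = 2; per-period yield y/m = 0.032500
Number of cashflows N = 20
Cashflows (t years, CF_t, discount factor 1/(1+y/m)^(m*t), PV):
  t = 0.5000: CF_t = 1.800000, DF = 0.968523, PV = 1.743341
  t = 1.0000: CF_t = 1.800000, DF = 0.938037, PV = 1.688466
  t = 1.5000: CF_t = 1.800000, DF = 0.908510, PV = 1.635318
  t = 2.0000: CF_t = 1.800000, DF = 0.879913, PV = 1.583843
  t = 2.5000: CF_t = 1.800000, DF = 0.852216, PV = 1.533989
  t = 3.0000: CF_t = 1.800000, DF = 0.825391, PV = 1.485703
  t = 3.5000: CF_t = 1.800000, DF = 0.799410, PV = 1.438938
  t = 4.0000: CF_t = 1.800000, DF = 0.774247, PV = 1.393645
  t = 4.5000: CF_t = 1.800000, DF = 0.749876, PV = 1.349777
  t = 5.0000: CF_t = 1.800000, DF = 0.726272, PV = 1.307290
  t = 5.5000: CF_t = 1.800000, DF = 0.703411, PV = 1.266140
  t = 6.0000: CF_t = 1.800000, DF = 0.681270, PV = 1.226286
  t = 6.5000: CF_t = 1.800000, DF = 0.659826, PV = 1.187686
  t = 7.0000: CF_t = 1.800000, DF = 0.639056, PV = 1.150301
  t = 7.5000: CF_t = 1.800000, DF = 0.618941, PV = 1.114093
  t = 8.0000: CF_t = 1.800000, DF = 0.599458, PV = 1.079025
  t = 8.5000: CF_t = 1.800000, DF = 0.580589, PV = 1.045061
  t = 9.0000: CF_t = 1.800000, DF = 0.562314, PV = 1.012165
  t = 9.5000: CF_t = 1.800000, DF = 0.544614, PV = 0.980305
  t = 10.0000: CF_t = 101.800000, DF = 0.527471, PV = 53.696573
Price P = sum_t PV_t = 78.917948
First compute Macaulay numerator sum_t t * PV_t:
  t * PV_t at t = 0.5000: 0.871671
  t * PV_t at t = 1.0000: 1.688466
  t * PV_t at t = 1.5000: 2.452978
  t * PV_t at t = 2.0000: 3.167687
  t * PV_t at t = 2.5000: 3.834972
  t * PV_t at t = 3.0000: 4.457110
  t * PV_t at t = 3.5000: 5.036283
  t * PV_t at t = 4.0000: 5.574578
  t * PV_t at t = 4.5000: 6.073996
  t * PV_t at t = 5.0000: 6.536449
  t * PV_t at t = 5.5000: 6.963772
  t * PV_t at t = 6.0000: 7.357716
  t * PV_t at t = 6.5000: 7.719960
  t * PV_t at t = 7.0000: 8.052110
  t * PV_t at t = 7.5000: 8.355700
  t * PV_t at t = 8.0000: 8.632201
  t * PV_t at t = 8.5000: 8.883015
  t * PV_t at t = 9.0000: 9.109487
  t * PV_t at t = 9.5000: 9.312901
  t * PV_t at t = 10.0000: 536.965733
Macaulay duration D = 651.046786 / 78.917948 = 8.249667
Modified duration = D / (1 + y/m) = 8.249667 / (1 + 0.032500) = 7.989992


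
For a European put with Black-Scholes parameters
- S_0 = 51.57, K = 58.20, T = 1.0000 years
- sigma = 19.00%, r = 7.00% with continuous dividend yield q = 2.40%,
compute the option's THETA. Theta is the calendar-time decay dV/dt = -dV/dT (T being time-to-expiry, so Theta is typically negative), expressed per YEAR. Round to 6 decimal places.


d1 = -0.2994486667; d2 = -0.4894486667
phi(d1) = 0.3814508442; exp(-qT) = 0.9762857098; exp(-rT) = 0.9323938199
Theta = -S*exp(-qT)*phi(d1)*sigma/(2*sqrt(T)) + r*K*exp(-rT)*N(-d2) - q*S*exp(-qT)*N(-d1)
N(-d1) = 0.6177011330; N(-d2) = 0.6877379557; sqrt(T) = 1.0000000000
Term 1 = -51.5700 * 0.9762857098 * 0.3814508442 * 0.1900 / (2 * 1.0000000000) = -1.8244679958
Term 2 = 0.0700 * 58.2000 * 0.9323938199 * 0.6877379557 = 2.6124224323
Term 3 = -0.0240 * 51.5700 * 0.9762857098 * 0.6177011330 = -0.7463863760
Theta = -1.8244679958 + (2.6124224323) + (-0.7463863760) = 0.041568

Answer: Theta = 0.041568


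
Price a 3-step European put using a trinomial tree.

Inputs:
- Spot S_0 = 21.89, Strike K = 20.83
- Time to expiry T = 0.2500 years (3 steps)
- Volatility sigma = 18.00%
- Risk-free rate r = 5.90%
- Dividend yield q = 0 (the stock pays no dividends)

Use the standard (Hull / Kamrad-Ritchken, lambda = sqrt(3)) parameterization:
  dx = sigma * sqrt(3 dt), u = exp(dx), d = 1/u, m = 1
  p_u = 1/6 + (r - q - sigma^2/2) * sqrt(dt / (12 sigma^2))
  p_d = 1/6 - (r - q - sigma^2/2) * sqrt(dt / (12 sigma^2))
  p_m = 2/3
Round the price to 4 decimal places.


dt = T/N = 0.083333; dx = sigma*sqrt(3*dt) = 0.090000
u = exp(dx) = 1.094174; d = 1/u = 0.913931
p_u = 0.186481, p_m = 0.666667, p_d = 0.146852
Discount per step: exp(-r*dt) = 0.995095
Stock lattice S(k, j) with j the centered position index:
  k=0: S(0,+0) = 21.8900
  k=1: S(1,-1) = 20.0060; S(1,+0) = 21.8900; S(1,+1) = 23.9515
  k=2: S(2,-2) = 18.2841; S(2,-1) = 20.0060; S(2,+0) = 21.8900; S(2,+1) = 23.9515; S(2,+2) = 26.2071
  k=3: S(3,-3) = 16.7104; S(3,-2) = 18.2841; S(3,-1) = 20.0060; S(3,+0) = 21.8900; S(3,+1) = 23.9515; S(3,+2) = 26.2071; S(3,+3) = 28.6751
Terminal payoffs V(N, j) = max(K - S_T, 0):
  V(3,-3) = 4.119623; V(3,-2) = 2.545935; V(3,-1) = 0.824046; V(3,+0) = 0.000000; V(3,+1) = 0.000000; V(3,+2) = 0.000000; V(3,+3) = 0.000000
Backward induction: V(k, j) = exp(-r*dt) * [p_u * V(k+1, j+1) + p_m * V(k+1, j) + p_d * V(k+1, j-1)]
  V(2,-2) = exp(-r*dt) * [p_u*0.824046 + p_m*2.545935 + p_d*4.119623] = 2.443888
  V(2,-1) = exp(-r*dt) * [p_u*0.000000 + p_m*0.824046 + p_d*2.545935] = 0.918711
  V(2,+0) = exp(-r*dt) * [p_u*0.000000 + p_m*0.000000 + p_d*0.824046] = 0.120419
  V(2,+1) = exp(-r*dt) * [p_u*0.000000 + p_m*0.000000 + p_d*0.000000] = 0.000000
  V(2,+2) = exp(-r*dt) * [p_u*0.000000 + p_m*0.000000 + p_d*0.000000] = 0.000000
  V(1,-1) = exp(-r*dt) * [p_u*0.120419 + p_m*0.918711 + p_d*2.443888] = 0.988945
  V(1,+0) = exp(-r*dt) * [p_u*0.000000 + p_m*0.120419 + p_d*0.918711] = 0.214139
  V(1,+1) = exp(-r*dt) * [p_u*0.000000 + p_m*0.000000 + p_d*0.120419] = 0.017597
  V(0,+0) = exp(-r*dt) * [p_u*0.017597 + p_m*0.214139 + p_d*0.988945] = 0.289840

Answer: Price = V(0,0) = 0.2898


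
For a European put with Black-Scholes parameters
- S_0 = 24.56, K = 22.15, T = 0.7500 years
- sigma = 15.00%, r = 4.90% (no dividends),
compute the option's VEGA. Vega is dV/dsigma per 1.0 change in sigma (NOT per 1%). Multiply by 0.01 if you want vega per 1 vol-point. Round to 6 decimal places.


d1 = 1.1429157169; d2 = 1.0130119064
phi(d1) = 0.2076156591; exp(-qT) = 1.0000000000; exp(-rT) = 0.9639170845
Vega = S * exp(-qT) * phi(d1) * sqrt(T) = 24.5600 * 1.0000000000 * 0.2076156591 * 0.8660254038 = 4.415899

Answer: Vega = 4.415899


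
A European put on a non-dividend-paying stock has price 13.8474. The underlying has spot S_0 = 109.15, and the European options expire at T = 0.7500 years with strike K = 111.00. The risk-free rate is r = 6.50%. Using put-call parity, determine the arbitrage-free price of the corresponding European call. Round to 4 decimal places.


Put-call parity: C - P = S_0 * exp(-qT) - K * exp(-rT).
S_0 * exp(-qT) = 109.1500 * 1.00000000 = 109.15000000
K * exp(-rT) = 111.0000 * 0.95241920 = 105.71853173
C = P + S*exp(-qT) - K*exp(-rT)
C = 13.8474 + 109.15000000 - 105.71853173 = 17.2789

Answer: Call price = 17.2789


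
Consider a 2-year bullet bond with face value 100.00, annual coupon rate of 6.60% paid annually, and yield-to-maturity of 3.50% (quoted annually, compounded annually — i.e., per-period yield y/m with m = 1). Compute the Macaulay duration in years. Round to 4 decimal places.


Coupon per period c = face * coupon_rate / m = 6.600000
Periods per year m = 1; per-period yield y/m = 0.035000
Number of cashflows N = 2
Cashflows (t years, CF_t, discount factor 1/(1+y/m)^(m*t), PV):
  t = 1.0000: CF_t = 6.600000, DF = 0.966184, PV = 6.376812
  t = 2.0000: CF_t = 106.600000, DF = 0.933511, PV = 99.512241
Price P = sum_t PV_t = 105.889052
Macaulay numerator sum_t t * PV_t:
  t * PV_t at t = 1.0000: 6.376812
  t * PV_t at t = 2.0000: 199.024481
Macaulay duration D = (sum_t t * PV_t) / P = 205.401293 / 105.889052 = 1.939778

Answer: Macaulay duration = 1.9398 years


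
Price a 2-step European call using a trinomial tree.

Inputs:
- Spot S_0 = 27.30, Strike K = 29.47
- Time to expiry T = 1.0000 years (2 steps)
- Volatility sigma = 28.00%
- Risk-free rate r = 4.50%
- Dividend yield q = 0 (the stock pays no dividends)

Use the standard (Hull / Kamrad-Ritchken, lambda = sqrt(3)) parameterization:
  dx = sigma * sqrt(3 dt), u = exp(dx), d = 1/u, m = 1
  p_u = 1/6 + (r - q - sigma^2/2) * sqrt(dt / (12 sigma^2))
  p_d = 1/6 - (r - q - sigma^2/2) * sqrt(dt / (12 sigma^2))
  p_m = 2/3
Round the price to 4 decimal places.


dt = T/N = 0.500000; dx = sigma*sqrt(3*dt) = 0.342929
u = exp(dx) = 1.409068; d = 1/u = 0.709689
p_u = 0.170895, p_m = 0.666667, p_d = 0.162438
Discount per step: exp(-r*dt) = 0.977751
Stock lattice S(k, j) with j the centered position index:
  k=0: S(0,+0) = 27.3000
  k=1: S(1,-1) = 19.3745; S(1,+0) = 27.3000; S(1,+1) = 38.4676
  k=2: S(2,-2) = 13.7499; S(2,-1) = 19.3745; S(2,+0) = 27.3000; S(2,+1) = 38.4676; S(2,+2) = 54.2034
Terminal payoffs V(N, j) = max(S_T - K, 0):
  V(2,-2) = 0.000000; V(2,-1) = 0.000000; V(2,+0) = 0.000000; V(2,+1) = 8.997559; V(2,+2) = 24.733410
Backward induction: V(k, j) = exp(-r*dt) * [p_u * V(k+1, j+1) + p_m * V(k+1, j) + p_d * V(k+1, j-1)]
  V(1,-1) = exp(-r*dt) * [p_u*0.000000 + p_m*0.000000 + p_d*0.000000] = 0.000000
  V(1,+0) = exp(-r*dt) * [p_u*8.997559 + p_m*0.000000 + p_d*0.000000] = 1.503427
  V(1,+1) = exp(-r*dt) * [p_u*24.733410 + p_m*8.997559 + p_d*0.000000] = 9.997690
  V(0,+0) = exp(-r*dt) * [p_u*9.997690 + p_m*1.503427 + p_d*0.000000] = 2.650527

Answer: Price = V(0,0) = 2.6505


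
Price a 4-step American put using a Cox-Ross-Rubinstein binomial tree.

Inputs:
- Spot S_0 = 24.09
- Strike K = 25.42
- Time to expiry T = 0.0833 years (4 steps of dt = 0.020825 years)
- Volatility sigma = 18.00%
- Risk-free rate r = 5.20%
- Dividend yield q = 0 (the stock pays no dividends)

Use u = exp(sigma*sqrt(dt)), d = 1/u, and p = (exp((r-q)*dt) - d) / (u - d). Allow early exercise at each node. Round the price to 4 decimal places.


Answer: Price = V(0,0) = 1.3685

Derivation:
dt = T/N = 0.020825
u = exp(sigma*sqrt(dt)) = 1.026316; d = 1/u = 0.974359
p = (exp((r-q)*dt) - d) / (u - d) = 0.514360
Discount per step: exp(-r*dt) = 0.998918
Stock lattice S(k, i) with i counting down-moves:
  k=0: S(0,0) = 24.0900
  k=1: S(1,0) = 24.7239; S(1,1) = 23.4723
  k=2: S(2,0) = 25.3746; S(2,1) = 24.0900; S(2,2) = 22.8705
  k=3: S(3,0) = 26.0423; S(3,1) = 24.7239; S(3,2) = 23.4723; S(3,3) = 22.2840
  k=4: S(4,0) = 26.7277; S(4,1) = 25.3746; S(4,2) = 24.0900; S(4,3) = 22.8705; S(4,4) = 21.7126
Terminal payoffs V(N, i) = max(K - S_T, 0):
  V(4,0) = 0.000000; V(4,1) = 0.045418; V(4,2) = 1.330000; V(4,3) = 2.549550; V(4,4) = 3.707361
Backward induction: V(k, i) = exp(-r*dt) * [p * V(k+1, i) + (1-p) * V(k+1, i+1)]; then take max(V_cont, immediate exercise) for American.
  V(3,0) = exp(-r*dt) * [p*0.000000 + (1-p)*0.045418] = 0.022033; exercise = 0.000000; V(3,0) = max -> 0.022033
  V(3,1) = exp(-r*dt) * [p*0.045418 + (1-p)*1.330000] = 0.668538; exercise = 0.696051; V(3,1) = max -> 0.696051
  V(3,2) = exp(-r*dt) * [p*1.330000 + (1-p)*2.549550] = 1.920182; exercise = 1.947694; V(3,2) = max -> 1.947694
  V(3,3) = exp(-r*dt) * [p*2.549550 + (1-p)*3.707361] = 3.108461; exercise = 3.135974; V(3,3) = max -> 3.135974
  V(2,0) = exp(-r*dt) * [p*0.022033 + (1-p)*0.696051] = 0.348985; exercise = 0.045418; V(2,0) = max -> 0.348985
  V(2,1) = exp(-r*dt) * [p*0.696051 + (1-p)*1.947694] = 1.302488; exercise = 1.330000; V(2,1) = max -> 1.330000
  V(2,2) = exp(-r*dt) * [p*1.947694 + (1-p)*3.135974] = 2.522038; exercise = 2.549550; V(2,2) = max -> 2.549550
  V(1,0) = exp(-r*dt) * [p*0.348985 + (1-p)*1.330000] = 0.824512; exercise = 0.696051; V(1,0) = max -> 0.824512
  V(1,1) = exp(-r*dt) * [p*1.330000 + (1-p)*2.549550] = 1.920182; exercise = 1.947694; V(1,1) = max -> 1.947694
  V(0,0) = exp(-r*dt) * [p*0.824512 + (1-p)*1.947694] = 1.368491; exercise = 1.330000; V(0,0) = max -> 1.368491


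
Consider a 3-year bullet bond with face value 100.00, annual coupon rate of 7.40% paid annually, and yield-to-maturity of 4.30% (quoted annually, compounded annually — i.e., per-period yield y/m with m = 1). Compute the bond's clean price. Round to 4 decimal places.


Answer: Price = 108.5540

Derivation:
Coupon per period c = face * coupon_rate / m = 7.400000
Periods per year m = 1; per-period yield y/m = 0.043000
Number of cashflows N = 3
Cashflows (t years, CF_t, discount factor 1/(1+y/m)^(m*t), PV):
  t = 1.0000: CF_t = 7.400000, DF = 0.958773, PV = 7.094919
  t = 2.0000: CF_t = 7.400000, DF = 0.919245, PV = 6.802415
  t = 3.0000: CF_t = 107.400000, DF = 0.881347, PV = 94.656699
Price P = sum_t PV_t = 108.554032


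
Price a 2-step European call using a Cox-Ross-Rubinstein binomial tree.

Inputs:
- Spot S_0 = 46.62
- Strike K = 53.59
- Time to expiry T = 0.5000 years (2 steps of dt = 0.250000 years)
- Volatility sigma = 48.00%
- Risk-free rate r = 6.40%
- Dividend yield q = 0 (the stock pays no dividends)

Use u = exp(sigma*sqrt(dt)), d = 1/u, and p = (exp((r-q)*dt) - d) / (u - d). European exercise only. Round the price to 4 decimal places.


Answer: Price = V(0,0) = 4.7245

Derivation:
dt = T/N = 0.250000
u = exp(sigma*sqrt(dt)) = 1.271249; d = 1/u = 0.786628
p = (exp((r-q)*dt) - d) / (u - d) = 0.473567
Discount per step: exp(-r*dt) = 0.984127
Stock lattice S(k, i) with i counting down-moves:
  k=0: S(0,0) = 46.6200
  k=1: S(1,0) = 59.2656; S(1,1) = 36.6726
  k=2: S(2,0) = 75.3414; S(2,1) = 46.6200; S(2,2) = 28.8477
Terminal payoffs V(N, i) = max(S_T - K, 0):
  V(2,0) = 21.751389; V(2,1) = 0.000000; V(2,2) = 0.000000
Backward induction: V(k, i) = exp(-r*dt) * [p * V(k+1, i) + (1-p) * V(k+1, i+1)].
  V(1,0) = exp(-r*dt) * [p*21.751389 + (1-p)*0.000000] = 10.137247
  V(1,1) = exp(-r*dt) * [p*0.000000 + (1-p)*0.000000] = 0.000000
  V(0,0) = exp(-r*dt) * [p*10.137247 + (1-p)*0.000000] = 4.724470


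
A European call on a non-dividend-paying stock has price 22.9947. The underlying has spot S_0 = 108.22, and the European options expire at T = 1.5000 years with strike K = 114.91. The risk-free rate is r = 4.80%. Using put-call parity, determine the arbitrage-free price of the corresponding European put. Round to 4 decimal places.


Answer: Put price = 21.7020

Derivation:
Put-call parity: C - P = S_0 * exp(-qT) - K * exp(-rT).
S_0 * exp(-qT) = 108.2200 * 1.00000000 = 108.22000000
K * exp(-rT) = 114.9100 * 0.93053090 = 106.92730524
P = C - S*exp(-qT) + K*exp(-rT)
P = 22.9947 - 108.22000000 + 106.92730524 = 21.7020


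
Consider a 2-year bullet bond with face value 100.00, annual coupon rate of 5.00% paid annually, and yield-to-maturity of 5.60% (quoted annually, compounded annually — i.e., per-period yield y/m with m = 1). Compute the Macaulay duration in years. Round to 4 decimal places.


Coupon per period c = face * coupon_rate / m = 5.000000
Periods per year m = 1; per-period yield y/m = 0.056000
Number of cashflows N = 2
Cashflows (t years, CF_t, discount factor 1/(1+y/m)^(m*t), PV):
  t = 1.0000: CF_t = 5.000000, DF = 0.946970, PV = 4.734848
  t = 2.0000: CF_t = 105.000000, DF = 0.896752, PV = 94.158919
Price P = sum_t PV_t = 98.893767
Macaulay numerator sum_t t * PV_t:
  t * PV_t at t = 1.0000: 4.734848
  t * PV_t at t = 2.0000: 188.317837
Macaulay duration D = (sum_t t * PV_t) / P = 193.052686 / 98.893767 = 1.952122

Answer: Macaulay duration = 1.9521 years


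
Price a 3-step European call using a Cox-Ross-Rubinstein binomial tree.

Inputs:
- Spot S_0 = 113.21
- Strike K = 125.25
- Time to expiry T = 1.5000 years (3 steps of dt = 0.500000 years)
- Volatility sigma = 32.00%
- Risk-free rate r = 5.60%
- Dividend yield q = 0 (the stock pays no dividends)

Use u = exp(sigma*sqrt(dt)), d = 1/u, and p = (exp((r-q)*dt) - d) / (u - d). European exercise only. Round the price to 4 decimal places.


Answer: Price = V(0,0) = 17.4866

Derivation:
dt = T/N = 0.500000
u = exp(sigma*sqrt(dt)) = 1.253919; d = 1/u = 0.797499
p = (exp((r-q)*dt) - d) / (u - d) = 0.505886
Discount per step: exp(-r*dt) = 0.972388
Stock lattice S(k, i) with i counting down-moves:
  k=0: S(0,0) = 113.2100
  k=1: S(1,0) = 141.9562; S(1,1) = 90.2849
  k=2: S(2,0) = 178.0017; S(2,1) = 113.2100; S(2,2) = 72.0022
  k=3: S(3,0) = 223.1997; S(3,1) = 141.9562; S(3,2) = 90.2849; S(3,3) = 57.4217
Terminal payoffs V(N, i) = max(S_T - K, 0):
  V(3,0) = 97.949728; V(3,1) = 16.706216; V(3,2) = 0.000000; V(3,3) = 0.000000
Backward induction: V(k, i) = exp(-r*dt) * [p * V(k+1, i) + (1-p) * V(k+1, i+1)].
  V(2,0) = exp(-r*dt) * [p*97.949728 + (1-p)*16.706216] = 56.210011
  V(2,1) = exp(-r*dt) * [p*16.706216 + (1-p)*0.000000] = 8.218075
  V(2,2) = exp(-r*dt) * [p*0.000000 + (1-p)*0.000000] = 0.000000
  V(1,0) = exp(-r*dt) * [p*56.210011 + (1-p)*8.218075] = 31.599219
  V(1,1) = exp(-r*dt) * [p*8.218075 + (1-p)*0.000000] = 4.042612
  V(0,0) = exp(-r*dt) * [p*31.599219 + (1-p)*4.042612] = 17.486558


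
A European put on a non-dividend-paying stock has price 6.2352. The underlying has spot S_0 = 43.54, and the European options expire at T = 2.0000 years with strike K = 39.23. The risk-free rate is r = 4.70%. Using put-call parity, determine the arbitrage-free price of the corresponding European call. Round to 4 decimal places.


Put-call parity: C - P = S_0 * exp(-qT) - K * exp(-rT).
S_0 * exp(-qT) = 43.5400 * 1.00000000 = 43.54000000
K * exp(-rT) = 39.2300 * 0.91028276 = 35.71039276
C = P + S*exp(-qT) - K*exp(-rT)
C = 6.2352 + 43.54000000 - 35.71039276 = 14.0648

Answer: Call price = 14.0648


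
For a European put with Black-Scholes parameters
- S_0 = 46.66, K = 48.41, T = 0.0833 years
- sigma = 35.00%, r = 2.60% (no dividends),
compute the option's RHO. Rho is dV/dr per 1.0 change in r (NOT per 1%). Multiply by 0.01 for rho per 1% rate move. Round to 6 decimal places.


d1 = -0.2925396637; d2 = -0.3935557515
phi(d1) = 0.3822317188; exp(-qT) = 1.0000000000; exp(-rT) = 0.9978365437
N(-d2) = 0.6530454724
Rho = -K*T*exp(-rT)*N(-d2) = -48.4100 * 0.0833 * 0.9978365437 * 0.6530454724 = -2.627743

Answer: Rho = -2.627743


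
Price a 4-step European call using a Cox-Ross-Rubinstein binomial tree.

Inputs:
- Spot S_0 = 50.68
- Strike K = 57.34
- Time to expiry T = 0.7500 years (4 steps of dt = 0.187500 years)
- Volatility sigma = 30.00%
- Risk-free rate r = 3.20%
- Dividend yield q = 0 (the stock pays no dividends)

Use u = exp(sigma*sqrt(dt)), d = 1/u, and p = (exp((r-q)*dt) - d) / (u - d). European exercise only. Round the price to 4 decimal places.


dt = T/N = 0.187500
u = exp(sigma*sqrt(dt)) = 1.138719; d = 1/u = 0.878180
p = (exp((r-q)*dt) - d) / (u - d) = 0.490668
Discount per step: exp(-r*dt) = 0.994018
Stock lattice S(k, i) with i counting down-moves:
  k=0: S(0,0) = 50.6800
  k=1: S(1,0) = 57.7103; S(1,1) = 44.5062
  k=2: S(2,0) = 65.7158; S(2,1) = 50.6800; S(2,2) = 39.0844
  k=3: S(3,0) = 74.8318; S(3,1) = 57.7103; S(3,2) = 44.5062; S(3,3) = 34.3231
  k=4: S(4,0) = 85.2124; S(4,1) = 65.7158; S(4,2) = 50.6800; S(4,3) = 39.0844; S(4,4) = 30.1419
Terminal payoffs V(N, i) = max(S_T - K, 0):
  V(4,0) = 27.872369; V(4,1) = 8.375773; V(4,2) = 0.000000; V(4,3) = 0.000000; V(4,4) = 0.000000
Backward induction: V(k, i) = exp(-r*dt) * [p * V(k+1, i) + (1-p) * V(k+1, i+1)].
  V(3,0) = exp(-r*dt) * [p*27.872369 + (1-p)*8.375773] = 17.834799
  V(3,1) = exp(-r*dt) * [p*8.375773 + (1-p)*0.000000] = 4.085140
  V(3,2) = exp(-r*dt) * [p*0.000000 + (1-p)*0.000000] = 0.000000
  V(3,3) = exp(-r*dt) * [p*0.000000 + (1-p)*0.000000] = 0.000000
  V(2,0) = exp(-r*dt) * [p*17.834799 + (1-p)*4.085140] = 10.766863
  V(2,1) = exp(-r*dt) * [p*4.085140 + (1-p)*0.000000] = 1.992457
  V(2,2) = exp(-r*dt) * [p*0.000000 + (1-p)*0.000000] = 0.000000
  V(1,0) = exp(-r*dt) * [p*10.766863 + (1-p)*1.992457] = 6.260104
  V(1,1) = exp(-r*dt) * [p*1.992457 + (1-p)*0.000000] = 0.971787
  V(0,0) = exp(-r*dt) * [p*6.260104 + (1-p)*0.971787] = 3.545260

Answer: Price = V(0,0) = 3.5453


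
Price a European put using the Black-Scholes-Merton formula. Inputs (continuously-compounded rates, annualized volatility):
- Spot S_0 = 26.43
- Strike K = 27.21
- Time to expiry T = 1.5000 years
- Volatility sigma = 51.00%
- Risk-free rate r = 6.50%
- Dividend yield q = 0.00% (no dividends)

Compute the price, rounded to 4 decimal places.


d1 = (ln(S/K) + (r - q + 0.5*sigma^2) * T) / (sigma * sqrt(T)) = 0.42184084
d2 = d1 - sigma * sqrt(T) = -0.20277905
exp(-rT) = 0.90710234; exp(-qT) = 1.00000000
P = K * exp(-rT) * N(-d2) - S_0 * exp(-qT) * N(-d1)
N(-d1) = 0.33657060; N(-d2) = 0.58034613
P = 27.2100 * 0.90710234 * 0.58034613 - 26.4300 * 1.00000000 * 0.33657060 = 5.4287

Answer: Price = 5.4287


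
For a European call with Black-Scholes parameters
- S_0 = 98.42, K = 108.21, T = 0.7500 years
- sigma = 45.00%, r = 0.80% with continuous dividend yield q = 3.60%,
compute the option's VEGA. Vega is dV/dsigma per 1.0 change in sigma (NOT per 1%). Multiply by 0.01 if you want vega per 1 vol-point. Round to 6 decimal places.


Answer: Vega = 32.924772

Derivation:
d1 = -0.1023635565; d2 = -0.4920749882
phi(d1) = 0.3968576281; exp(-qT) = 0.9733612415; exp(-rT) = 0.9940179641
Vega = S * exp(-qT) * phi(d1) * sqrt(T) = 98.4200 * 0.9733612415 * 0.3968576281 * 0.8660254038 = 32.924772


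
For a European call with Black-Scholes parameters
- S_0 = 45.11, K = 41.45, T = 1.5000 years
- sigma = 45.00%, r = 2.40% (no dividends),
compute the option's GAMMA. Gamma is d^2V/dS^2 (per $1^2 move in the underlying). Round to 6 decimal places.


Answer: Gamma = 0.014200

Derivation:
d1 = 0.4944178375; d2 = -0.0567173547
phi(d1) = 0.3530438417; exp(-qT) = 1.0000000000; exp(-rT) = 0.9646402935
Gamma = exp(-qT) * phi(d1) / (S * sigma * sqrt(T)) = 1.0000000000 * 0.3530438417 / (45.1100 * 0.4500 * 1.2247448714) = 0.014200


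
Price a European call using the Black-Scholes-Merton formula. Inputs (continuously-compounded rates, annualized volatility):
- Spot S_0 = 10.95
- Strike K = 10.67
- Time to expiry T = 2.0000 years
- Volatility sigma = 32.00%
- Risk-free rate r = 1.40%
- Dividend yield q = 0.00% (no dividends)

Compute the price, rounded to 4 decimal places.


Answer: Price = 2.2093

Derivation:
d1 = (ln(S/K) + (r - q + 0.5*sigma^2) * T) / (sigma * sqrt(T)) = 0.34538496
d2 = d1 - sigma * sqrt(T) = -0.10716338
exp(-rT) = 0.97238837; exp(-qT) = 1.00000000
C = S_0 * exp(-qT) * N(d1) - K * exp(-rT) * N(d2)
N(d1) = 0.63509751; N(d2) = 0.45732968
C = 10.9500 * 1.00000000 * 0.63509751 - 10.6700 * 0.97238837 * 0.45732968 = 2.2093


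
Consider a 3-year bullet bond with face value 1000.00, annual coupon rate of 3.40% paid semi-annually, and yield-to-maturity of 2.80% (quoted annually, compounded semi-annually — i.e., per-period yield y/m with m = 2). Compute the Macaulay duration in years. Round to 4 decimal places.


Coupon per period c = face * coupon_rate / m = 17.000000
Periods per year m = 2; per-period yield y/m = 0.014000
Number of cashflows N = 6
Cashflows (t years, CF_t, discount factor 1/(1+y/m)^(m*t), PV):
  t = 0.5000: CF_t = 17.000000, DF = 0.986193, PV = 16.765286
  t = 1.0000: CF_t = 17.000000, DF = 0.972577, PV = 16.533813
  t = 1.5000: CF_t = 17.000000, DF = 0.959149, PV = 16.305535
  t = 2.0000: CF_t = 17.000000, DF = 0.945906, PV = 16.080409
  t = 2.5000: CF_t = 17.000000, DF = 0.932847, PV = 15.858392
  t = 3.0000: CF_t = 1017.000000, DF = 0.919967, PV = 935.606484
Price P = sum_t PV_t = 1017.149919
Macaulay numerator sum_t t * PV_t:
  t * PV_t at t = 0.5000: 8.382643
  t * PV_t at t = 1.0000: 16.533813
  t * PV_t at t = 1.5000: 24.458303
  t * PV_t at t = 2.0000: 32.160819
  t * PV_t at t = 2.5000: 39.645980
  t * PV_t at t = 3.0000: 2806.819452
Macaulay duration D = (sum_t t * PV_t) / P = 2928.001009 / 1017.149919 = 2.878633

Answer: Macaulay duration = 2.8786 years


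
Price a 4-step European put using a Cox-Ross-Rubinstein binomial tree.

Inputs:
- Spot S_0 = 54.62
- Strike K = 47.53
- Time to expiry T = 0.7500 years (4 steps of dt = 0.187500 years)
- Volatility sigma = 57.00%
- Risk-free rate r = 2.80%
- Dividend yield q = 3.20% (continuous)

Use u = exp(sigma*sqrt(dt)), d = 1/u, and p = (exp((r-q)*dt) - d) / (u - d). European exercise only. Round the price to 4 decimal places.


Answer: Price = V(0,0) = 7.0049

Derivation:
dt = T/N = 0.187500
u = exp(sigma*sqrt(dt)) = 1.279945; d = 1/u = 0.781283
p = (exp((r-q)*dt) - d) / (u - d) = 0.437104
Discount per step: exp(-r*dt) = 0.994764
Stock lattice S(k, i) with i counting down-moves:
  k=0: S(0,0) = 54.6200
  k=1: S(1,0) = 69.9106; S(1,1) = 42.6737
  k=2: S(2,0) = 89.4817; S(2,1) = 54.6200; S(2,2) = 33.3403
  k=3: S(3,0) = 114.5317; S(3,1) = 69.9106; S(3,2) = 42.6737; S(3,3) = 26.0482
  k=4: S(4,0) = 146.5943; S(4,1) = 89.4817; S(4,2) = 54.6200; S(4,3) = 33.3403; S(4,4) = 20.3510
Terminal payoffs V(N, i) = max(K - S_T, 0):
  V(4,0) = 0.000000; V(4,1) = 0.000000; V(4,2) = 0.000000; V(4,3) = 14.189741; V(4,4) = 27.178978
Backward induction: V(k, i) = exp(-r*dt) * [p * V(k+1, i) + (1-p) * V(k+1, i+1)].
  V(3,0) = exp(-r*dt) * [p*0.000000 + (1-p)*0.000000] = 0.000000
  V(3,1) = exp(-r*dt) * [p*0.000000 + (1-p)*0.000000] = 0.000000
  V(3,2) = exp(-r*dt) * [p*0.000000 + (1-p)*14.189741] = 7.945531
  V(3,3) = exp(-r*dt) * [p*14.189741 + (1-p)*27.178978] = 21.388750
  V(2,0) = exp(-r*dt) * [p*0.000000 + (1-p)*0.000000] = 0.000000
  V(2,1) = exp(-r*dt) * [p*0.000000 + (1-p)*7.945531] = 4.449092
  V(2,2) = exp(-r*dt) * [p*7.945531 + (1-p)*21.388750] = 15.431443
  V(1,0) = exp(-r*dt) * [p*0.000000 + (1-p)*4.449092] = 2.491264
  V(1,1) = exp(-r*dt) * [p*4.449092 + (1-p)*15.431443] = 10.575351
  V(0,0) = exp(-r*dt) * [p*2.491264 + (1-p)*10.575351] = 7.004895


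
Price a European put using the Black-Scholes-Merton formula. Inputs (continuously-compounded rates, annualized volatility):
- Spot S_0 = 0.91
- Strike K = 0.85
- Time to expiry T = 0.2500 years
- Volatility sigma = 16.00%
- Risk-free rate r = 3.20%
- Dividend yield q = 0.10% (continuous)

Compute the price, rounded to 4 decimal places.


Answer: Price = 0.0064

Derivation:
d1 = (ln(S/K) + (r - q + 0.5*sigma^2) * T) / (sigma * sqrt(T)) = 0.98947813
d2 = d1 - sigma * sqrt(T) = 0.90947813
exp(-rT) = 0.99203191; exp(-qT) = 0.99975003
P = K * exp(-rT) * N(-d2) - S_0 * exp(-qT) * N(-d1)
N(-d1) = 0.16121463; N(-d2) = 0.18154890
P = 0.8500 * 0.99203191 * 0.18154890 - 0.9100 * 0.99975003 * 0.16121463 = 0.0064


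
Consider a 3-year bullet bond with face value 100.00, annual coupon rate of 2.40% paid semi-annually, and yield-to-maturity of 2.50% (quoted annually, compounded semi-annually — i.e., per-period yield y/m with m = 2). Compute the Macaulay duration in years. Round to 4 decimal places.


Coupon per period c = face * coupon_rate / m = 1.200000
Periods per year m = 2; per-period yield y/m = 0.012500
Number of cashflows N = 6
Cashflows (t years, CF_t, discount factor 1/(1+y/m)^(m*t), PV):
  t = 0.5000: CF_t = 1.200000, DF = 0.987654, PV = 1.185185
  t = 1.0000: CF_t = 1.200000, DF = 0.975461, PV = 1.170553
  t = 1.5000: CF_t = 1.200000, DF = 0.963418, PV = 1.156102
  t = 2.0000: CF_t = 1.200000, DF = 0.951524, PV = 1.141829
  t = 2.5000: CF_t = 1.200000, DF = 0.939777, PV = 1.127732
  t = 3.0000: CF_t = 101.200000, DF = 0.928175, PV = 93.931297
Price P = sum_t PV_t = 99.712700
Macaulay numerator sum_t t * PV_t:
  t * PV_t at t = 0.5000: 0.592593
  t * PV_t at t = 1.0000: 1.170553
  t * PV_t at t = 1.5000: 1.734153
  t * PV_t at t = 2.0000: 2.283658
  t * PV_t at t = 2.5000: 2.819331
  t * PV_t at t = 3.0000: 281.793892
Macaulay duration D = (sum_t t * PV_t) / P = 290.394181 / 99.712700 = 2.912309

Answer: Macaulay duration = 2.9123 years


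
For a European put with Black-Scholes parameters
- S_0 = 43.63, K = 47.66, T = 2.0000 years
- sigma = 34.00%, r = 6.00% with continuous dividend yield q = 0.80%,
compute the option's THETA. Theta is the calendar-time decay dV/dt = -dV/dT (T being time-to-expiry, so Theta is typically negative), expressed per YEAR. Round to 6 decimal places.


d1 = 0.2729692463; d2 = -0.2078633649
phi(d1) = 0.3843527079; exp(-qT) = 0.9841273201; exp(-rT) = 0.8869204367
Theta = -S*exp(-qT)*phi(d1)*sigma/(2*sqrt(T)) + r*K*exp(-rT)*N(-d2) - q*S*exp(-qT)*N(-d1)
N(-d1) = 0.3924384280; N(-d2) = 0.5823321725; sqrt(T) = 1.4142135624
Term 1 = -43.6300 * 0.9841273201 * 0.3843527079 * 0.3400 / (2 * 1.4142135624) = -1.9838113470
Term 2 = 0.0600 * 47.6600 * 0.8869204367 * 0.5823321725 = 1.4769327986
Term 3 = -0.0080 * 43.6300 * 0.9841273201 * 0.3924384280 = -0.1348025215
Theta = -1.9838113470 + (1.4769327986) + (-0.1348025215) = -0.641681

Answer: Theta = -0.641681


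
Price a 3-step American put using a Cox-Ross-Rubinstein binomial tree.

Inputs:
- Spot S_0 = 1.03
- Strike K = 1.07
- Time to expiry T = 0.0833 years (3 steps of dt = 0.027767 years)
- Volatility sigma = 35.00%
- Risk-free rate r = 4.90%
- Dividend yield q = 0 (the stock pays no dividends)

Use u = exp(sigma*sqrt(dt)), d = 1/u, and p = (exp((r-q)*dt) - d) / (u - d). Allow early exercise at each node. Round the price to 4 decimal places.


dt = T/N = 0.027767
u = exp(sigma*sqrt(dt)) = 1.060056; d = 1/u = 0.943346
p = (exp((r-q)*dt) - d) / (u - d) = 0.497089
Discount per step: exp(-r*dt) = 0.998640
Stock lattice S(k, i) with i counting down-moves:
  k=0: S(0,0) = 1.0300
  k=1: S(1,0) = 1.0919; S(1,1) = 0.9716
  k=2: S(2,0) = 1.1574; S(2,1) = 1.0300; S(2,2) = 0.9166
  k=3: S(3,0) = 1.2269; S(3,1) = 1.0919; S(3,2) = 0.9716; S(3,3) = 0.8647
Terminal payoffs V(N, i) = max(K - S_T, 0):
  V(3,0) = 0.000000; V(3,1) = 0.000000; V(3,2) = 0.098353; V(3,3) = 0.205329
Backward induction: V(k, i) = exp(-r*dt) * [p * V(k+1, i) + (1-p) * V(k+1, i+1)]; then take max(V_cont, immediate exercise) for American.
  V(2,0) = exp(-r*dt) * [p*0.000000 + (1-p)*0.000000] = 0.000000; exercise = 0.000000; V(2,0) = max -> 0.000000
  V(2,1) = exp(-r*dt) * [p*0.000000 + (1-p)*0.098353] = 0.049396; exercise = 0.040000; V(2,1) = max -> 0.049396
  V(2,2) = exp(-r*dt) * [p*0.098353 + (1-p)*0.205329] = 0.151946; exercise = 0.153400; V(2,2) = max -> 0.153400
  V(1,0) = exp(-r*dt) * [p*0.000000 + (1-p)*0.049396] = 0.024808; exercise = 0.000000; V(1,0) = max -> 0.024808
  V(1,1) = exp(-r*dt) * [p*0.049396 + (1-p)*0.153400] = 0.101562; exercise = 0.098353; V(1,1) = max -> 0.101562
  V(0,0) = exp(-r*dt) * [p*0.024808 + (1-p)*0.101562] = 0.063322; exercise = 0.040000; V(0,0) = max -> 0.063322

Answer: Price = V(0,0) = 0.0633


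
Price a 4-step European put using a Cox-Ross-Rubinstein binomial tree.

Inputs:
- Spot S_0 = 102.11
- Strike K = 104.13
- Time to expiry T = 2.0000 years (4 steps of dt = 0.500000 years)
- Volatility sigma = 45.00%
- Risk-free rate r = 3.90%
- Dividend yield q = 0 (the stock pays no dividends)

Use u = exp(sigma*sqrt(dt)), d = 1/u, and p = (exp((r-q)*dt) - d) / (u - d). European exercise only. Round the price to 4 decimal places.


dt = T/N = 0.500000
u = exp(sigma*sqrt(dt)) = 1.374648; d = 1/u = 0.727459
p = (exp((r-q)*dt) - d) / (u - d) = 0.451541
Discount per step: exp(-r*dt) = 0.980689
Stock lattice S(k, i) with i counting down-moves:
  k=0: S(0,0) = 102.1100
  k=1: S(1,0) = 140.3654; S(1,1) = 74.2808
  k=2: S(2,0) = 192.9530; S(2,1) = 102.1100; S(2,2) = 54.0362
  k=3: S(3,0) = 265.2426; S(3,1) = 140.3654; S(3,2) = 74.2808; S(3,3) = 39.3091
  k=4: S(4,0) = 364.6153; S(4,1) = 192.9530; S(4,2) = 102.1100; S(4,3) = 54.0362; S(4,4) = 28.5958
Terminal payoffs V(N, i) = max(K - S_T, 0):
  V(4,0) = 0.000000; V(4,1) = 0.000000; V(4,2) = 2.020000; V(4,3) = 50.093780; V(4,4) = 75.534240
Backward induction: V(k, i) = exp(-r*dt) * [p * V(k+1, i) + (1-p) * V(k+1, i+1)].
  V(3,0) = exp(-r*dt) * [p*0.000000 + (1-p)*0.000000] = 0.000000
  V(3,1) = exp(-r*dt) * [p*0.000000 + (1-p)*2.020000] = 1.086493
  V(3,2) = exp(-r*dt) * [p*2.020000 + (1-p)*50.093780] = 27.838327
  V(3,3) = exp(-r*dt) * [p*50.093780 + (1-p)*75.534240] = 62.810016
  V(2,0) = exp(-r*dt) * [p*0.000000 + (1-p)*1.086493] = 0.584389
  V(2,1) = exp(-r*dt) * [p*1.086493 + (1-p)*27.838327] = 15.454460
  V(2,2) = exp(-r*dt) * [p*27.838327 + (1-p)*62.810016] = 46.110881
  V(1,0) = exp(-r*dt) * [p*0.584389 + (1-p)*15.454460] = 8.571235
  V(1,1) = exp(-r*dt) * [p*15.454460 + (1-p)*46.110881] = 31.645117
  V(0,0) = exp(-r*dt) * [p*8.571235 + (1-p)*31.645117] = 20.816412

Answer: Price = V(0,0) = 20.8164


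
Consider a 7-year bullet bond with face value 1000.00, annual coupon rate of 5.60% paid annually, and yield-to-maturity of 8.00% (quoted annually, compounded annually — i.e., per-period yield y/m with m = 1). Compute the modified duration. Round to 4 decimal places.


Coupon per period c = face * coupon_rate / m = 56.000000
Periods per year m = 1; per-period yield y/m = 0.080000
Number of cashflows N = 7
Cashflows (t years, CF_t, discount factor 1/(1+y/m)^(m*t), PV):
  t = 1.0000: CF_t = 56.000000, DF = 0.925926, PV = 51.851852
  t = 2.0000: CF_t = 56.000000, DF = 0.857339, PV = 48.010974
  t = 3.0000: CF_t = 56.000000, DF = 0.793832, PV = 44.454605
  t = 4.0000: CF_t = 56.000000, DF = 0.735030, PV = 41.161672
  t = 5.0000: CF_t = 56.000000, DF = 0.680583, PV = 38.112659
  t = 6.0000: CF_t = 56.000000, DF = 0.630170, PV = 35.289499
  t = 7.0000: CF_t = 1056.000000, DF = 0.583490, PV = 616.165857
Price P = sum_t PV_t = 875.047119
First compute Macaulay numerator sum_t t * PV_t:
  t * PV_t at t = 1.0000: 51.851852
  t * PV_t at t = 2.0000: 96.021948
  t * PV_t at t = 3.0000: 133.363816
  t * PV_t at t = 4.0000: 164.646687
  t * PV_t at t = 5.0000: 190.563295
  t * PV_t at t = 6.0000: 211.736995
  t * PV_t at t = 7.0000: 4313.161002
Macaulay duration D = 5161.345595 / 875.047119 = 5.898363
Modified duration = D / (1 + y/m) = 5.898363 / (1 + 0.080000) = 5.461447

Answer: Modified duration = 5.4614
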